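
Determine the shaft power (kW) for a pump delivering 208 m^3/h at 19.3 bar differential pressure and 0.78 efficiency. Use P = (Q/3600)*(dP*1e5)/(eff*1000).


Q = 208 / 3600 = 0.0577778 m^3/s
P = 0.0577778 * (19.3 * 1e5) / 0.78 / 1000 = 143.0

143.0 kW


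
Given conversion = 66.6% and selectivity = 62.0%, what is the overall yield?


Overall yield = conversion (%) * selectivity (%) / 100
Conversion = 66.6%, Selectivity = 62.0%
Y = 66.6 * 62.0 / 100
= 41.292 %

41.292 %


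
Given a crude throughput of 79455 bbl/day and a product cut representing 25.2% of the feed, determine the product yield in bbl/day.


Crude throughput = 79455 bbl/day
Fraction yield = 25.2%
yield = throughput * fraction / 100
yield = 79455 * 25.2 / 100 = 20022.66

20022.66 bbl/day


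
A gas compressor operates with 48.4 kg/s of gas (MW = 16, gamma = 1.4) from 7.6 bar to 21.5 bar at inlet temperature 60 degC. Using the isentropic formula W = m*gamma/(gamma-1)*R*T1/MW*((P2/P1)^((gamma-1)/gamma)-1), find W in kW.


Isentropic work: W = m*(gamma/(gamma-1))*(R*T1/MW)*((P2/P1)^((gamma-1)/gamma) - 1)
T1 = 60 + 273.15 = 333.15 K
Pressure ratio = 21.5 / 7.6 = 2.82895
Exponent = (1.4 - 1)/1.4 = 0.285714
(P2/P1)^exp - 1 = 2.82895^0.285714 - 1 = 0.345971
W = 48.4 * 1.4 / 0.4 * 8.314 * 333.15 / 16 * 0.345971 = 10150

10150 kW


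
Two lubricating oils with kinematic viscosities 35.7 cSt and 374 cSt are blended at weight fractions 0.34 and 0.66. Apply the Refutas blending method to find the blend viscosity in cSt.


Refutas method: VBN_i = 14.534*ln(ln(visc_i + 0.8)) + 10.975, blended linearly by mass fraction; since VBN is linear in VBI_i = ln(ln(visc_i + 0.8)) and the fractions sum to 1, blend VBI directly: visc = exp(exp(VBI_blend)) - 0.8
VBI_1 = ln(ln(35.7 + 0.8)) = 1.28019
VBI_2 = ln(ln(374 + 0.8)) = 1.77942
VBI_blend = 0.34 * 1.28019 + 0.66 * 1.77942 = 1.60968
visc_blend = exp(exp(1.60968)) - 0.8 = 147.8

147.8 cSt


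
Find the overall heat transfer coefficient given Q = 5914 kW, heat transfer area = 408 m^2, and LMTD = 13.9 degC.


From Q = U*A*LMTD, U = Q / (A * LMTD)
U = 5914 / (408 * 13.9) = 5914 / 5671.2 = 1.043

1.043 kW/(m^2*K)


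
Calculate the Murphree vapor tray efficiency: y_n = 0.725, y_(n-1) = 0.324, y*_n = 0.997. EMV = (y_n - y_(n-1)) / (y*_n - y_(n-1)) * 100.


Murphree vapor efficiency: EMV = (y_n - y_(n-1)) / (y*_n - y_(n-1)) * 100
EMV = (0.725 - 0.324) / (0.997 - 0.324) * 100 = 0.401 / 0.673 * 100 = 59.58

59.58 %


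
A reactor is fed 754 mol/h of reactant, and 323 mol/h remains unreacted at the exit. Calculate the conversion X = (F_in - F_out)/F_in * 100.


X = (F_in - F_out) / F_in * 100
Moles reacted = 754 - 323 = 431
X = 431 / 754 * 100
= 0.5716 * 100
= 57.16 %

57.16 %


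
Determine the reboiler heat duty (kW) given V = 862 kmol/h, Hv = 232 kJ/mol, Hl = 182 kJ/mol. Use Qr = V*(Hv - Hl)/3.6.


Qr = 862 * (232 - 182) / 3.6 = 862 * 50 / 3.6 = 11970

11970 kW


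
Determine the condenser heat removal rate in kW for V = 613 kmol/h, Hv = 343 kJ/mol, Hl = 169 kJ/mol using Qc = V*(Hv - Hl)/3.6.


Qc = 613 * (343 - 169) / 3.6 = 613 * 174 / 3.6 = 29630

29630 kW


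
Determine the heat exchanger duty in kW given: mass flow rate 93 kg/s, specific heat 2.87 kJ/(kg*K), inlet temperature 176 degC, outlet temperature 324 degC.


Q = m_dot * cp * delta_T
delta_T = 324 - 176 = 148 K
Q = 93 * 2.87 * 148
= 266.91 * 148
= 39502.68 kW

39502.68 kW


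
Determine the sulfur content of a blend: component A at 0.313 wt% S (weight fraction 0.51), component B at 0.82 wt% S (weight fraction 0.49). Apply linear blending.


Linear sulfur blending: S_blend = x1*S1 + x2*S2
Contribution 1: 0.51 * 0.313 = 0.15963 wt%
Contribution 2: 0.49 * 0.82 = 0.4018 wt%
S_blend = 0.15963 + 0.4018 = 0.56143

0.56143 wt%


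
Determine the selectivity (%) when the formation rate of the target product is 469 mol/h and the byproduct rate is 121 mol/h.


Selectivity = desired / (desired + undesired) * 100
Total products = 469 + 121 = 590 mol/h
S = 469 / 590 * 100
= 0.7949 * 100
= 79.49 %

79.49 %


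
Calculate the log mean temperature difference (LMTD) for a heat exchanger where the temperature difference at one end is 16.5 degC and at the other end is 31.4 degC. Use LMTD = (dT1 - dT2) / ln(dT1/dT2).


LMTD = (dT1 - dT2) / ln(dT1/dT2)
= (16.5 - 31.4) / ln(16.5 / 31.4) = -14.9 / -0.643448 = 23.16

23.16 degC


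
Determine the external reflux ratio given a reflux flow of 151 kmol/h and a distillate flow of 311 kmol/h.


Reflux ratio definition: R = L / D (liquid returned / distillate withdrawn)
L = 151 kmol/h, D = 311 kmol/h
R = 151 / 311 = 0.4855

0.4855


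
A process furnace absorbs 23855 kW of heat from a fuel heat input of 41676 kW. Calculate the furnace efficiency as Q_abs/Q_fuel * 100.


Furnace efficiency = Q_absorbed / Q_fuel * 100
= 23855 / 41676 * 100 = 57.24

57.24 %


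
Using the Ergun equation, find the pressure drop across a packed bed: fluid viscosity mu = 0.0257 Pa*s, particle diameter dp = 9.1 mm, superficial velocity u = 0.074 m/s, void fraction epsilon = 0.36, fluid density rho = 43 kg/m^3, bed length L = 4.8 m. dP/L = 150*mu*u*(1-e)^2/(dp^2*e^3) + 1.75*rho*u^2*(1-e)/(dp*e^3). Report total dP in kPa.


dp = 9.1 mm = 0.0091 m
Viscous term = 150*0.0257*0.074*(1-0.36)^2 / (0.0091^2*0.36^3) = 30243.1
Inertial term = 1.75*43*0.074^2*(1-0.36) / (0.0091*0.36^3) = 621.156
dP/L = 30243.1 + 621.156 = 30864.3 Pa/m
dP = 30864.3 * 4.8 / 1000 = 148.1 kPa

148.1 kPa


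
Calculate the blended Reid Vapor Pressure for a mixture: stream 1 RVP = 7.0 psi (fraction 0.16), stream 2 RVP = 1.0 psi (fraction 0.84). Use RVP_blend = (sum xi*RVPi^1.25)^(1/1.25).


Chevron index: RVP_blend = (sum xi*RVPi^1.25)^(1/1.25)
RVP^1.25 terms: 0.16 * 7.0^1.25 + 0.84 * 1.0^1.25 = 2.66177
RVP_blend = 2.66177^(1/1.25) = 2.188

2.188 psi


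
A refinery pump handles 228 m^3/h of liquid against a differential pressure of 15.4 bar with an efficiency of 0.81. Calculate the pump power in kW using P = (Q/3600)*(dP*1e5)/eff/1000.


Q = 228 / 3600 = 0.0633333 m^3/s
P = 0.0633333 * (15.4 * 1e5) / 0.81 / 1000 = 120.4

120.4 kW


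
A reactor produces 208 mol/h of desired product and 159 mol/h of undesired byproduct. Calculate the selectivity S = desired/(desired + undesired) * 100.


Selectivity = desired / (desired + undesired) * 100
Total products = 208 + 159 = 367 mol/h
S = 208 / 367 * 100
= 0.5668 * 100
= 56.68 %

56.68 %


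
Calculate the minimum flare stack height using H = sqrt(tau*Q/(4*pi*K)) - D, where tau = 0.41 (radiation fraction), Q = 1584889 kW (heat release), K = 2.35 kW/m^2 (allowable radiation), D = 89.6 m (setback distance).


tau*Q/(4*pi*K) = 0.41 * 1584889 / (4 * pi * 2.35) = 22004.2
sqrt(22004.2) = 148.338
H = 148.338 - 89.6 = 58.74

58.74 m


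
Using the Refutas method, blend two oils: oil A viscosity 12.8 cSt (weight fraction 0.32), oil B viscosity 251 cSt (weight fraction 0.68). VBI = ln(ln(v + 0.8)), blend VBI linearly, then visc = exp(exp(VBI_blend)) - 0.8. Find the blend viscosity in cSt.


Refutas method: VBN_i = 14.534*ln(ln(visc_i + 0.8)) + 10.975, blended linearly by mass fraction; since VBN is linear in VBI_i = ln(ln(visc_i + 0.8)) and the fractions sum to 1, blend VBI directly: visc = exp(exp(VBI_blend)) - 0.8
VBI_1 = ln(ln(12.8 + 0.8)) = 0.959377
VBI_2 = ln(ln(251 + 0.8)) = 1.70994
VBI_blend = 0.32 * 0.959377 + 0.68 * 1.70994 = 1.46976
visc_blend = exp(exp(1.46976)) - 0.8 = 76.54

76.54 cSt


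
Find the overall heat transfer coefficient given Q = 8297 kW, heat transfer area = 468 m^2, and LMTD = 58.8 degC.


From Q = U*A*LMTD, U = Q / (A * LMTD)
U = 8297 / (468 * 58.8) = 8297 / 27518.4 = 0.3015

0.3015 kW/(m^2*K)


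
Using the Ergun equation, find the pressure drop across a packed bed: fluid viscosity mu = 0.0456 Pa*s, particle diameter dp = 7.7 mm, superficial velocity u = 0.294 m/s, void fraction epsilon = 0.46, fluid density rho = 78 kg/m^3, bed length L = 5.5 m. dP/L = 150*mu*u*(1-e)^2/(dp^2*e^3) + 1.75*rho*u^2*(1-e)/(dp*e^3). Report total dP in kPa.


dp = 7.7 mm = 0.0077 m
Viscous term = 150*0.0456*0.294*(1-0.46)^2 / (0.0077^2*0.46^3) = 101610
Inertial term = 1.75*78*0.294^2*(1-0.46) / (0.0077*0.46^3) = 8500.74
dP/L = 101610 + 8500.74 = 110111 Pa/m
dP = 110111 * 5.5 / 1000 = 605.6 kPa

605.6 kPa


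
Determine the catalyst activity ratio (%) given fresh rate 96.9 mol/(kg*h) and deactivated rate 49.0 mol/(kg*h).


Activity (%) = (rate_used / rate_fresh) * 100
rate_used = 49.0, rate_fresh = 96.9
= (49.0 / 96.9) * 100
= 0.5057 * 100 = 50.57

50.57 %


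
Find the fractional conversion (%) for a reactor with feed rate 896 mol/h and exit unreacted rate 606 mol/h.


X = (F_in - F_out) / F_in * 100
Moles reacted = 896 - 606 = 290
X = 290 / 896 * 100
= 0.3237 * 100
= 32.37 %

32.37 %


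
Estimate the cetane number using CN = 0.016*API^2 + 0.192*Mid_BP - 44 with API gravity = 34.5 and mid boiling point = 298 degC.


CN = 0.016 * 34.5^2 + 0.192 * 298 - 44
CN = 19.044 + 57.216 - 44 = 32.26

32.26


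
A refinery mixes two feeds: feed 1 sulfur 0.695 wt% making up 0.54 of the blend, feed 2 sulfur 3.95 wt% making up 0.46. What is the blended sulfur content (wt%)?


Linear sulfur blending: S_blend = x1*S1 + x2*S2
Contribution 1: 0.54 * 0.695 = 0.3753 wt%
Contribution 2: 0.46 * 3.95 = 1.817 wt%
S_blend = 0.3753 + 1.817 = 2.1923

2.1923 wt%


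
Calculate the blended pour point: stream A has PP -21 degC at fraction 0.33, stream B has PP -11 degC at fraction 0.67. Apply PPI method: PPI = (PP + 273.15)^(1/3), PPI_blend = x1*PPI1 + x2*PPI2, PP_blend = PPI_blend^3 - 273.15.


PPI_1 = (-21 + 273.15)^(1/3) = 6.317613
PPI_2 = (-11 + 273.15)^(1/3) = 6.400049
PPI_blend = 0.33 * 6.317613 + 0.67 * 6.400049 = 6.372845
PP_blend = 6.372845^3 - 273.15 = 258.8213 - 273.15 = -14.33

-14.33 degC


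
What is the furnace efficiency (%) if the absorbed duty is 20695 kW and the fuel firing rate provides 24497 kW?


Furnace efficiency = Q_absorbed / Q_fuel * 100
= 20695 / 24497 * 100 = 84.48

84.48 %


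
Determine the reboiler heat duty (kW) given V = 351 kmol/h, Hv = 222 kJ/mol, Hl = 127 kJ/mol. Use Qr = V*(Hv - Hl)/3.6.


Qr = 351 * (222 - 127) / 3.6 = 351 * 95 / 3.6 = 9262

9262 kW


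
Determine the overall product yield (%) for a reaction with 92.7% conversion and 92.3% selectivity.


Overall yield = conversion (%) * selectivity (%) / 100
Conversion = 92.7%, Selectivity = 92.3%
Y = 92.7 * 92.3 / 100
= 85.5621 %

85.5621 %


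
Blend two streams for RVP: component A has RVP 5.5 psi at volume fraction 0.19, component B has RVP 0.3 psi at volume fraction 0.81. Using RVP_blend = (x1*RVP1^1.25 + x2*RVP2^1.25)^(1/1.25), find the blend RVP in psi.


Chevron index: RVP_blend = (sum xi*RVPi^1.25)^(1/1.25)
RVP^1.25 terms: 0.19 * 5.5^1.25 + 0.81 * 0.3^1.25 = 1.78016
RVP_blend = 1.78016^(1/1.25) = 1.586

1.586 psi


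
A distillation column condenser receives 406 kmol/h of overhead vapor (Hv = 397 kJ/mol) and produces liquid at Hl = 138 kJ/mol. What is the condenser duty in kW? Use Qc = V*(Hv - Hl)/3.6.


Qc = 406 * (397 - 138) / 3.6 = 406 * 259 / 3.6 = 29210

29210 kW


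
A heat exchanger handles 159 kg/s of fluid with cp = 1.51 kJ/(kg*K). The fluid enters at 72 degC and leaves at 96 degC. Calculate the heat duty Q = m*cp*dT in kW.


Q = m_dot * cp * delta_T
delta_T = 96 - 72 = 24 K
Q = 159 * 1.51 * 24
= 240.09 * 24
= 5762.16 kW

5762.16 kW


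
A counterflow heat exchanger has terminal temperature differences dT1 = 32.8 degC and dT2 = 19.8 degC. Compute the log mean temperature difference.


LMTD = (dT1 - dT2) / ln(dT1/dT2)
= (32.8 - 19.8) / ln(32.8 / 19.8) = 13 / 0.504747 = 25.76

25.76 degC


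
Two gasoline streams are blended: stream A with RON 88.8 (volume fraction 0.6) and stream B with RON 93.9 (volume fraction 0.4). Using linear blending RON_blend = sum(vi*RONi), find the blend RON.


Linear blending: RON_blend = sum(vi * RONi)
Contribution 1: 0.6 * 88.8 = 53.28
Contribution 2: 0.4 * 93.9 = 37.56
RON_blend = 53.28 + 37.56 = 90.84

90.84


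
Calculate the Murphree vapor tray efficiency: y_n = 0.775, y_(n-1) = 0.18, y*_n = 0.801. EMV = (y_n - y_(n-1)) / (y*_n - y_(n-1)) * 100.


Murphree vapor efficiency: EMV = (y_n - y_(n-1)) / (y*_n - y_(n-1)) * 100
EMV = (0.775 - 0.18) / (0.801 - 0.18) * 100 = 0.595 / 0.621 * 100 = 95.81

95.81 %


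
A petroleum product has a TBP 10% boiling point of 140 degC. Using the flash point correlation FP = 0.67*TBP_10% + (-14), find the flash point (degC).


FP = 0.67 * 140 + (-14) = 79.8

79.8 degC


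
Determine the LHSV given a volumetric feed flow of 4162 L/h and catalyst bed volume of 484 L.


LHSV = volumetric feed rate / catalyst volume
= 4162 L/h / 484 L
= 8.599 h^-1

8.599 h^-1


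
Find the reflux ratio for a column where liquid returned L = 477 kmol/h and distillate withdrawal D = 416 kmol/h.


Reflux ratio definition: R = L / D (liquid returned / distillate withdrawn)
L = 477 kmol/h, D = 416 kmol/h
R = 477 / 416 = 1.147

1.147


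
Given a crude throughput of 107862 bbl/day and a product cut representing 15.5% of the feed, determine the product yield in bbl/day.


Crude throughput = 107862 bbl/day
Fraction yield = 15.5%
yield = throughput * fraction / 100
yield = 107862 * 15.5 / 100 = 16718.61

16718.61 bbl/day


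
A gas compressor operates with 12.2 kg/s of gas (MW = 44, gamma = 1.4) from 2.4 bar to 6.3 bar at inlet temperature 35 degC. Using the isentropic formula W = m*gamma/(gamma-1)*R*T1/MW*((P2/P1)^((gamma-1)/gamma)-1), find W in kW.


Isentropic work: W = m*(gamma/(gamma-1))*(R*T1/MW)*((P2/P1)^((gamma-1)/gamma) - 1)
T1 = 35 + 273.15 = 308.15 K
Pressure ratio = 6.3 / 2.4 = 2.625
Exponent = (1.4 - 1)/1.4 = 0.285714
(P2/P1)^exp - 1 = 2.625^0.285714 - 1 = 0.317501
W = 12.2 * 1.4 / 0.4 * 8.314 * 308.15 / 44 * 0.317501 = 789.4

789.4 kW


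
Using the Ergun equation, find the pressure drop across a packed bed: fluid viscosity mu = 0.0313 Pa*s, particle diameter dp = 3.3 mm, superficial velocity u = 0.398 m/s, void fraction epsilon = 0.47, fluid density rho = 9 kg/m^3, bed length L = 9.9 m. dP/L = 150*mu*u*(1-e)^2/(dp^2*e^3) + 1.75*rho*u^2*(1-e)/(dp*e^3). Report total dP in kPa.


dp = 3.3 mm = 0.0033 m
Viscous term = 150*0.0313*0.398*(1-0.47)^2 / (0.0033^2*0.47^3) = 464247
Inertial term = 1.75*9*0.398^2*(1-0.47) / (0.0033*0.47^3) = 3859.36
dP/L = 464247 + 3859.36 = 468106 Pa/m
dP = 468106 * 9.9 / 1000 = 4634 kPa

4634 kPa


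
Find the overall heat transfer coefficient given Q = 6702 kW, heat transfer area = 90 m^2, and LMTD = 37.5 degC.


From Q = U*A*LMTD, U = Q / (A * LMTD)
U = 6702 / (90 * 37.5) = 6702 / 3375 = 1.986

1.986 kW/(m^2*K)


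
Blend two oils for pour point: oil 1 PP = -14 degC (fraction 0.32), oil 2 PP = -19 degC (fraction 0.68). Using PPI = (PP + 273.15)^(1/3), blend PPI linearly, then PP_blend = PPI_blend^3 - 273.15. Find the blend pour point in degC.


PPI_1 = (-14 + 273.15)^(1/3) = 6.375541
PPI_2 = (-19 + 273.15)^(1/3) = 6.334272
PPI_blend = 0.32 * 6.375541 + 0.68 * 6.334272 = 6.347478
PP_blend = 6.347478^3 - 273.15 = 255.7429 - 273.15 = -17.41

-17.41 degC


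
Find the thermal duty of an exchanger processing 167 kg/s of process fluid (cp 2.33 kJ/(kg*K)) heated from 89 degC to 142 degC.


Q = m_dot * cp * delta_T
delta_T = 142 - 89 = 53 K
Q = 167 * 2.33 * 53
= 389.11 * 53
= 20622.83 kW

20622.83 kW


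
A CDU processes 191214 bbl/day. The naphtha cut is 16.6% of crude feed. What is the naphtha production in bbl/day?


Crude throughput = 191214 bbl/day
Fraction yield = 16.6%
yield = throughput * fraction / 100
yield = 191214 * 16.6 / 100 = 31741.524

31741.524 bbl/day


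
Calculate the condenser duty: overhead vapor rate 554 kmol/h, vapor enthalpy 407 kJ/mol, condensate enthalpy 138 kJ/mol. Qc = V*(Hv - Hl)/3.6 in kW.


Qc = 554 * (407 - 138) / 3.6 = 554 * 269 / 3.6 = 41400

41400 kW


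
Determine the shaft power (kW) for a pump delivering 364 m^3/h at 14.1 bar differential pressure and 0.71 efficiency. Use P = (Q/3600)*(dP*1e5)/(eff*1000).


Q = 364 / 3600 = 0.101111 m^3/s
P = 0.101111 * (14.1 * 1e5) / 0.71 / 1000 = 200.8

200.8 kW


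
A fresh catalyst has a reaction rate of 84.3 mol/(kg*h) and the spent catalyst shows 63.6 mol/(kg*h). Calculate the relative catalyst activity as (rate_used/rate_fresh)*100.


Activity (%) = (rate_used / rate_fresh) * 100
rate_used = 63.6, rate_fresh = 84.3
= (63.6 / 84.3) * 100
= 0.7544 * 100 = 75.44

75.44 %


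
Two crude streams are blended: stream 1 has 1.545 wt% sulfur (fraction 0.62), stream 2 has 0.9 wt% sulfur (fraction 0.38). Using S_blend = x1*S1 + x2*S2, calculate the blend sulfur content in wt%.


Linear sulfur blending: S_blend = x1*S1 + x2*S2
Contribution 1: 0.62 * 1.545 = 0.9579 wt%
Contribution 2: 0.38 * 0.9 = 0.342 wt%
S_blend = 0.9579 + 0.342 = 1.2999

1.2999 wt%


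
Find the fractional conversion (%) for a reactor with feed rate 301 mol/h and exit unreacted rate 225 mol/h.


X = (F_in - F_out) / F_in * 100
Moles reacted = 301 - 225 = 76
X = 76 / 301 * 100
= 0.2525 * 100
= 25.25 %

25.25 %


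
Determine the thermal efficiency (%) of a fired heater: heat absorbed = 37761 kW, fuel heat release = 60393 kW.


Furnace efficiency = Q_absorbed / Q_fuel * 100
= 37761 / 60393 * 100 = 62.53

62.53 %


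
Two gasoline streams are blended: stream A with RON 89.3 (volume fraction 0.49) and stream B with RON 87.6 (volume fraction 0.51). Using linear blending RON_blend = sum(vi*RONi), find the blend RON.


Linear blending: RON_blend = sum(vi * RONi)
Contribution 1: 0.49 * 89.3 = 43.757
Contribution 2: 0.51 * 87.6 = 44.676
RON_blend = 43.757 + 44.676 = 88.433

88.433


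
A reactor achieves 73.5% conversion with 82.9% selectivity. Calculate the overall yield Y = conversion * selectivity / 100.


Overall yield = conversion (%) * selectivity (%) / 100
Conversion = 73.5%, Selectivity = 82.9%
Y = 73.5 * 82.9 / 100
= 60.9315 %

60.9315 %


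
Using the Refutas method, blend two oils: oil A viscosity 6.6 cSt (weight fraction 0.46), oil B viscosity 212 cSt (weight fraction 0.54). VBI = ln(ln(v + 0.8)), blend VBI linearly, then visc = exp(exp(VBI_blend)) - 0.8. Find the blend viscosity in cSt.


Refutas method: VBN_i = 14.534*ln(ln(visc_i + 0.8)) + 10.975, blended linearly by mass fraction; since VBN is linear in VBI_i = ln(ln(visc_i + 0.8)) and the fractions sum to 1, blend VBI directly: visc = exp(exp(VBI_blend)) - 0.8
VBI_1 = ln(ln(6.6 + 0.8)) = 0.693887
VBI_2 = ln(ln(212 + 0.8)) = 1.67903
VBI_blend = 0.46 * 0.693887 + 0.54 * 1.67903 = 1.22586
visc_blend = exp(exp(1.22586)) - 0.8 = 29.38

29.38 cSt


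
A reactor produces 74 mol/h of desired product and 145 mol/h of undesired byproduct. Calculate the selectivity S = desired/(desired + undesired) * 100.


Selectivity = desired / (desired + undesired) * 100
Total products = 74 + 145 = 219 mol/h
S = 74 / 219 * 100
= 0.3379 * 100
= 33.79 %

33.79 %


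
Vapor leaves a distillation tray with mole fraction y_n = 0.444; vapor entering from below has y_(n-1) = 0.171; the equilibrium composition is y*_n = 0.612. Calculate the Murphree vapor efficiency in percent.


Murphree vapor efficiency: EMV = (y_n - y_(n-1)) / (y*_n - y_(n-1)) * 100
EMV = (0.444 - 0.171) / (0.612 - 0.171) * 100 = 0.273 / 0.441 * 100 = 61.90

61.90 %


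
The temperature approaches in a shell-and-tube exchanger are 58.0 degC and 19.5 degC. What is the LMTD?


LMTD = (dT1 - dT2) / ln(dT1/dT2)
= (58.0 - 19.5) / ln(58.0 / 19.5) = 38.5 / 1.09003 = 35.32

35.32 degC


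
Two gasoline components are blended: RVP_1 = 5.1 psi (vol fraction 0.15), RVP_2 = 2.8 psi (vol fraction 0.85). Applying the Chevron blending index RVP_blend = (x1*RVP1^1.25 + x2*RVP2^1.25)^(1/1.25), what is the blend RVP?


Chevron index: RVP_blend = (sum xi*RVPi^1.25)^(1/1.25)
RVP^1.25 terms: 0.15 * 5.1^1.25 + 0.85 * 2.8^1.25 = 4.22831
RVP_blend = 4.22831^(1/1.25) = 3.169

3.169 psi


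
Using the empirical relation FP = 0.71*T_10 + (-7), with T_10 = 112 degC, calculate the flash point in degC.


FP = 0.71 * 112 + (-7) = 72.52

72.52 degC


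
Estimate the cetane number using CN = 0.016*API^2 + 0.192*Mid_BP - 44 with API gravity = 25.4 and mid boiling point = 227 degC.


CN = 0.016 * 25.4^2 + 0.192 * 227 - 44
CN = 10.32256 + 43.584 - 44 = 9.90656

9.90656


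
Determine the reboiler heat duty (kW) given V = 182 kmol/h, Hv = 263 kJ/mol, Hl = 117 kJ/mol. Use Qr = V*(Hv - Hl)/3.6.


Qr = 182 * (263 - 117) / 3.6 = 182 * 146 / 3.6 = 7381

7381 kW


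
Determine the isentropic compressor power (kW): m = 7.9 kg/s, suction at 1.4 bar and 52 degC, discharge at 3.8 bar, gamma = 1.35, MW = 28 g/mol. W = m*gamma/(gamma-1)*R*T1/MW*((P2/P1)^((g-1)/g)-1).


Isentropic work: W = m*(gamma/(gamma-1))*(R*T1/MW)*((P2/P1)^((gamma-1)/gamma) - 1)
T1 = 52 + 273.15 = 325.15 K
Pressure ratio = 3.8 / 1.4 = 2.71429
Exponent = (1.35 - 1)/1.35 = 0.259259
(P2/P1)^exp - 1 = 2.71429^0.259259 - 1 = 0.295476
W = 7.9 * 1.35 / 0.35 * 8.314 * 325.15 / 28 * 0.295476 = 869.3

869.3 kW


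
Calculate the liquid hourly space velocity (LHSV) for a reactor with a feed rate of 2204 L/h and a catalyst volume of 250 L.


LHSV = volumetric feed rate / catalyst volume
= 2204 L/h / 250 L
= 8.816 h^-1

8.816 h^-1


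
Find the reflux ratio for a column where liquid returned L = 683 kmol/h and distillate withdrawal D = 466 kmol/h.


Reflux ratio definition: R = L / D (liquid returned / distillate withdrawn)
L = 683 kmol/h, D = 466 kmol/h
R = 683 / 466 = 1.466

1.466


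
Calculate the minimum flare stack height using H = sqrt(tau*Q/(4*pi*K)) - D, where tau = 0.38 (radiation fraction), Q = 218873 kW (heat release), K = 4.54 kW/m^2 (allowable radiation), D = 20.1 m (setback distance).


tau*Q/(4*pi*K) = 0.38 * 218873 / (4 * pi * 4.54) = 1457.84
sqrt(1457.84) = 38.1817
H = 38.1817 - 20.1 = 18.08

18.08 m


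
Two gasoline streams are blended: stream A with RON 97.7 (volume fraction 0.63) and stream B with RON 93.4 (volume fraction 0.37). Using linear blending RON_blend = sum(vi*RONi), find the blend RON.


Linear blending: RON_blend = sum(vi * RONi)
Contribution 1: 0.63 * 97.7 = 61.551
Contribution 2: 0.37 * 93.4 = 34.558
RON_blend = 61.551 + 34.558 = 96.109

96.109


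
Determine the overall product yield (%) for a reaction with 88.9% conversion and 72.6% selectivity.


Overall yield = conversion (%) * selectivity (%) / 100
Conversion = 88.9%, Selectivity = 72.6%
Y = 88.9 * 72.6 / 100
= 64.5414 %

64.5414 %


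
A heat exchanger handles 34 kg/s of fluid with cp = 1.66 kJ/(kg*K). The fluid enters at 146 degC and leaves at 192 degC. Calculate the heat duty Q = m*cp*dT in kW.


Q = m_dot * cp * delta_T
delta_T = 192 - 146 = 46 K
Q = 34 * 1.66 * 46
= 56.44 * 46
= 2596.24 kW

2596.24 kW


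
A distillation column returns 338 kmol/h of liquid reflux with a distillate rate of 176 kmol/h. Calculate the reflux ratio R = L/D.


Reflux ratio definition: R = L / D (liquid returned / distillate withdrawn)
L = 338 kmol/h, D = 176 kmol/h
R = 338 / 176 = 1.920

1.920


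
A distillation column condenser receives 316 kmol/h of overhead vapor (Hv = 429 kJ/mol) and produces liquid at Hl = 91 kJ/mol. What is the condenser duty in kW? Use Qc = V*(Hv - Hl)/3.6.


Qc = 316 * (429 - 91) / 3.6 = 316 * 338 / 3.6 = 29670

29670 kW


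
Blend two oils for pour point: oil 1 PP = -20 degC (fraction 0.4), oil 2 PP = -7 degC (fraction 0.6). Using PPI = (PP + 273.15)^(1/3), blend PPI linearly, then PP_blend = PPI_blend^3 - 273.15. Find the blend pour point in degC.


PPI_1 = (-20 + 273.15)^(1/3) = 6.325953
PPI_2 = (-7 + 273.15)^(1/3) = 6.432436
PPI_blend = 0.4 * 6.325953 + 0.6 * 6.432436 = 6.389843
PP_blend = 6.389843^3 - 273.15 = 260.8979 - 273.15 = -12.25

-12.25 degC


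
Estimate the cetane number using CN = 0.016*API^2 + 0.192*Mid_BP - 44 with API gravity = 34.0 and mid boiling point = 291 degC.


CN = 0.016 * 34.0^2 + 0.192 * 291 - 44
CN = 18.496 + 55.872 - 44 = 30.368

30.368


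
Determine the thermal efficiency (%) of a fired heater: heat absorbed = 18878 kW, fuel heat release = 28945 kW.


Furnace efficiency = Q_absorbed / Q_fuel * 100
= 18878 / 28945 * 100 = 65.22

65.22 %


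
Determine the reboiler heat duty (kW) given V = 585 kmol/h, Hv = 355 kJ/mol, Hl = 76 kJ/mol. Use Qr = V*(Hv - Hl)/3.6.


Qr = 585 * (355 - 76) / 3.6 = 585 * 279 / 3.6 = 45340

45340 kW


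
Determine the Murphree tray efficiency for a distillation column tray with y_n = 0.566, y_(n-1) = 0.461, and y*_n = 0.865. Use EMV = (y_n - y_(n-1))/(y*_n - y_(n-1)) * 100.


Murphree vapor efficiency: EMV = (y_n - y_(n-1)) / (y*_n - y_(n-1)) * 100
EMV = (0.566 - 0.461) / (0.865 - 0.461) * 100 = 0.105 / 0.404 * 100 = 25.99

25.99 %


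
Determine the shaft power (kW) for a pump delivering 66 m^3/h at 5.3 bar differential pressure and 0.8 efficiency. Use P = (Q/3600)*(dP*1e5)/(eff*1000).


Q = 66 / 3600 = 0.0183333 m^3/s
P = 0.0183333 * (5.3 * 1e5) / 0.8 / 1000 = 12.15

12.15 kW


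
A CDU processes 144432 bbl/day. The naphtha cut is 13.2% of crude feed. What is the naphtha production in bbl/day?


Crude throughput = 144432 bbl/day
Fraction yield = 13.2%
yield = throughput * fraction / 100
yield = 144432 * 13.2 / 100 = 19065.024

19065.024 bbl/day


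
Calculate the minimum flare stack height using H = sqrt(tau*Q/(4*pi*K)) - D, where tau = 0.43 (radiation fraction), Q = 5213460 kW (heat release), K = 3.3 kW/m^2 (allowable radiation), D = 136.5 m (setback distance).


tau*Q/(4*pi*K) = 0.43 * 5213460 / (4 * pi * 3.3) = 54059.3
sqrt(54059.3) = 232.507
H = 232.507 - 136.5 = 96.01

96.01 m


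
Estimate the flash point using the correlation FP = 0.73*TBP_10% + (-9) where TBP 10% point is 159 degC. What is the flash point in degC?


FP = 0.73 * 159 + (-9) = 107.07

107.07 degC


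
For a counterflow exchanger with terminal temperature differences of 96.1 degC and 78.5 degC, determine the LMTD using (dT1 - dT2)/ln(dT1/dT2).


LMTD = (dT1 - dT2) / ln(dT1/dT2)
= (96.1 - 78.5) / ln(96.1 / 78.5) = 17.6 / 0.202291 = 87.00

87.00 degC


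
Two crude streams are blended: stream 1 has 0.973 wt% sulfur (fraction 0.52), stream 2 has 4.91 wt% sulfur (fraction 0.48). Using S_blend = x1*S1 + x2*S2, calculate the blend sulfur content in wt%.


Linear sulfur blending: S_blend = x1*S1 + x2*S2
Contribution 1: 0.52 * 0.973 = 0.50596 wt%
Contribution 2: 0.48 * 4.91 = 2.3568 wt%
S_blend = 0.50596 + 2.3568 = 2.86276

2.86276 wt%


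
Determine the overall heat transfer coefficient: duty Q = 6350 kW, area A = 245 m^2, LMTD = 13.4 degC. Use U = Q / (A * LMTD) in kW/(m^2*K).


From Q = U*A*LMTD, U = Q / (A * LMTD)
U = 6350 / (245 * 13.4) = 6350 / 3283 = 1.934

1.934 kW/(m^2*K)


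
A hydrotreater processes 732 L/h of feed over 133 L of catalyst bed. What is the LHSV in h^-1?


LHSV = volumetric feed rate / catalyst volume
= 732 L/h / 133 L
= 5.504 h^-1

5.504 h^-1


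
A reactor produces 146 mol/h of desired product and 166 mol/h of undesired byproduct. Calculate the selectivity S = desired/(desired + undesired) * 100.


Selectivity = desired / (desired + undesired) * 100
Total products = 146 + 166 = 312 mol/h
S = 146 / 312 * 100
= 0.4679 * 100
= 46.79 %

46.79 %


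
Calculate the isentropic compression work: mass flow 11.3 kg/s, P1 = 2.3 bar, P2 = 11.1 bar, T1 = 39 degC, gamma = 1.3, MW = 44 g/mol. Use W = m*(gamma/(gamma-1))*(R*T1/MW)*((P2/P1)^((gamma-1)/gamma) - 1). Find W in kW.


Isentropic work: W = m*(gamma/(gamma-1))*(R*T1/MW)*((P2/P1)^((gamma-1)/gamma) - 1)
T1 = 39 + 273.15 = 312.15 K
Pressure ratio = 11.1 / 2.3 = 4.82609
Exponent = (1.3 - 1)/1.3 = 0.230769
(P2/P1)^exp - 1 = 4.82609^0.230769 - 1 = 0.437979
W = 11.3 * 1.3 / 0.3 * 8.314 * 312.15 / 44 * 0.437979 = 1265

1265 kW


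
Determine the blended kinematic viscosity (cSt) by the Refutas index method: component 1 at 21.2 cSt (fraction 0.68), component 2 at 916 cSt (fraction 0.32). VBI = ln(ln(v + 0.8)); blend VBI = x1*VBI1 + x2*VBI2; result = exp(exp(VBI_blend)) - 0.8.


Refutas method: VBN_i = 14.534*ln(ln(visc_i + 0.8)) + 10.975, blended linearly by mass fraction; since VBN is linear in VBI_i = ln(ln(visc_i + 0.8)) and the fractions sum to 1, blend VBI directly: visc = exp(exp(VBI_blend)) - 0.8
VBI_1 = ln(ln(21.2 + 0.8)) = 1.12851
VBI_2 = ln(ln(916 + 0.8)) = 1.91999
VBI_blend = 0.68 * 1.12851 + 0.32 * 1.91999 = 1.38178
visc_blend = exp(exp(1.38178)) - 0.8 = 52.82

52.82 cSt


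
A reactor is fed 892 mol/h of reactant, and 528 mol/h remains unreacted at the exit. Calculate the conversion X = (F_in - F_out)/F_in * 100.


X = (F_in - F_out) / F_in * 100
Moles reacted = 892 - 528 = 364
X = 364 / 892 * 100
= 0.4081 * 100
= 40.81 %

40.81 %


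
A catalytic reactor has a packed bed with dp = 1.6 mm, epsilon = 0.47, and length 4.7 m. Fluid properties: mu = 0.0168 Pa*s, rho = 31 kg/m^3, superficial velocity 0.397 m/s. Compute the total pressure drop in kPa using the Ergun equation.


dp = 1.6 mm = 0.0016 m
Viscous term = 150*0.0168*0.397*(1-0.47)^2 / (0.0016^2*0.47^3) = 1057330
Inertial term = 1.75*31*0.397^2*(1-0.47) / (0.0016*0.47^3) = 27279.9
dP/L = 1057330 + 27279.9 = 1084610 Pa/m
dP = 1084610 * 4.7 / 1000 = 5098 kPa

5098 kPa


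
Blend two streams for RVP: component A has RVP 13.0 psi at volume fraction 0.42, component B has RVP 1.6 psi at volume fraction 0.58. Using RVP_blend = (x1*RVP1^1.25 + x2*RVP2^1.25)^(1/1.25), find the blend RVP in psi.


Chevron index: RVP_blend = (sum xi*RVPi^1.25)^(1/1.25)
RVP^1.25 terms: 0.42 * 13.0^1.25 + 0.58 * 1.6^1.25 = 11.4113
RVP_blend = 11.4113^(1/1.25) = 7.012

7.012 psi


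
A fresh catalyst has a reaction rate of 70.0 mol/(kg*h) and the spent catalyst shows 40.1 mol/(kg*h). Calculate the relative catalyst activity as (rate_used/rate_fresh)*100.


Activity (%) = (rate_used / rate_fresh) * 100
rate_used = 40.1, rate_fresh = 70.0
= (40.1 / 70.0) * 100
= 0.5729 * 100 = 57.29

57.29 %


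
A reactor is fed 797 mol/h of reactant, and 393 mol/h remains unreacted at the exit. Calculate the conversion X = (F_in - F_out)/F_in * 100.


X = (F_in - F_out) / F_in * 100
Moles reacted = 797 - 393 = 404
X = 404 / 797 * 100
= 0.5069 * 100
= 50.69 %

50.69 %


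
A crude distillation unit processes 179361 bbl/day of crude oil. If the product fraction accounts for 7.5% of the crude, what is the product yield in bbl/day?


Crude throughput = 179361 bbl/day
Fraction yield = 7.5%
yield = throughput * fraction / 100
yield = 179361 * 7.5 / 100 = 13452.075

13452.075 bbl/day


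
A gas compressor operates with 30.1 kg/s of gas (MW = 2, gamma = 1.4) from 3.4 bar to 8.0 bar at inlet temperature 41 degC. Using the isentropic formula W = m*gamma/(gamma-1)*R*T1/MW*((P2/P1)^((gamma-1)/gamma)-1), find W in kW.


Isentropic work: W = m*(gamma/(gamma-1))*(R*T1/MW)*((P2/P1)^((gamma-1)/gamma) - 1)
T1 = 41 + 273.15 = 314.15 K
Pressure ratio = 8.0 / 3.4 = 2.35294
Exponent = (1.4 - 1)/1.4 = 0.285714
(P2/P1)^exp - 1 = 2.35294^0.285714 - 1 = 0.276952
W = 30.1 * 1.4 / 0.4 * 8.314 * 314.15 / 2 * 0.276952 = 38100

38100 kW


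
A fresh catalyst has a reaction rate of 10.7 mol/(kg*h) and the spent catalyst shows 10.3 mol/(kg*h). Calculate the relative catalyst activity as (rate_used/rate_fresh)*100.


Activity (%) = (rate_used / rate_fresh) * 100
rate_used = 10.3, rate_fresh = 10.7
= (10.3 / 10.7) * 100
= 0.9626 * 100 = 96.26

96.26 %


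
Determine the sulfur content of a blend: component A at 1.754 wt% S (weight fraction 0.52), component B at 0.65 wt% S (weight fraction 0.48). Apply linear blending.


Linear sulfur blending: S_blend = x1*S1 + x2*S2
Contribution 1: 0.52 * 1.754 = 0.91208 wt%
Contribution 2: 0.48 * 0.65 = 0.312 wt%
S_blend = 0.91208 + 0.312 = 1.22408

1.22408 wt%


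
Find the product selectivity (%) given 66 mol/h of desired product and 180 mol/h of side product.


Selectivity = desired / (desired + undesired) * 100
Total products = 66 + 180 = 246 mol/h
S = 66 / 246 * 100
= 0.2683 * 100
= 26.83 %

26.83 %


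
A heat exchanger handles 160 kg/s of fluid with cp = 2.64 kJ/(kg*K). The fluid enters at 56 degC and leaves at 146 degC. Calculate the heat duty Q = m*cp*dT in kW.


Q = m_dot * cp * delta_T
delta_T = 146 - 56 = 90 K
Q = 160 * 2.64 * 90
= 422.4 * 90
= 38016 kW

38016 kW


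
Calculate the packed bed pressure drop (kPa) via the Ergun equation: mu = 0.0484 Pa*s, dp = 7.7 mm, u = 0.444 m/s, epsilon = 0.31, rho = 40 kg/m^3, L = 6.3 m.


dp = 7.7 mm = 0.0077 m
Viscous term = 150*0.0484*0.444*(1-0.31)^2 / (0.0077^2*0.31^3) = 868863
Inertial term = 1.75*40*0.444^2*(1-0.31) / (0.0077*0.31^3) = 41508.5
dP/L = 868863 + 41508.5 = 910372 Pa/m
dP = 910372 * 6.3 / 1000 = 5735 kPa

5735 kPa


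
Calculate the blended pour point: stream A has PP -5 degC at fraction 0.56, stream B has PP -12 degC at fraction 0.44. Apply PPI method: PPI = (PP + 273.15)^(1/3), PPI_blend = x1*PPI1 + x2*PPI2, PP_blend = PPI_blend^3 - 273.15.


PPI_1 = (-5 + 273.15)^(1/3) = 6.448508
PPI_2 = (-12 + 273.15)^(1/3) = 6.391901
PPI_blend = 0.56 * 6.448508 + 0.44 * 6.391901 = 6.423601
PP_blend = 6.423601^3 - 273.15 = 265.0548 - 273.15 = -8.1

-8.1 degC


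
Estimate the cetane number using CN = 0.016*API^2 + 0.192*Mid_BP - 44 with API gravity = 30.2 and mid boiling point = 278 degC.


CN = 0.016 * 30.2^2 + 0.192 * 278 - 44
CN = 14.59264 + 53.376 - 44 = 23.96864

23.96864


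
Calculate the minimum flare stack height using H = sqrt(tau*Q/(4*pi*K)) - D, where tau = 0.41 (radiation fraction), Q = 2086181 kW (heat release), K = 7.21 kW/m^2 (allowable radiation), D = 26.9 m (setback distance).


tau*Q/(4*pi*K) = 0.41 * 2086181 / (4 * pi * 7.21) = 9440.41
sqrt(9440.41) = 97.1618
H = 97.1618 - 26.9 = 70.26

70.26 m


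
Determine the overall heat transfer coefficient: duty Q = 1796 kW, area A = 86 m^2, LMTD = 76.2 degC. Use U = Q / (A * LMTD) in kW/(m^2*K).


From Q = U*A*LMTD, U = Q / (A * LMTD)
U = 1796 / (86 * 76.2) = 1796 / 6553.2 = 0.2741

0.2741 kW/(m^2*K)


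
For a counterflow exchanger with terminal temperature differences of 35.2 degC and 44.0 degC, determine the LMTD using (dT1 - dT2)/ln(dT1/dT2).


LMTD = (dT1 - dT2) / ln(dT1/dT2)
= (35.2 - 44.0) / ln(35.2 / 44.0) = -8.8 / -0.223144 = 39.44

39.44 degC


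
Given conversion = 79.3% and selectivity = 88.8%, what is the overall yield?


Overall yield = conversion (%) * selectivity (%) / 100
Conversion = 79.3%, Selectivity = 88.8%
Y = 79.3 * 88.8 / 100
= 70.4184 %

70.4184 %


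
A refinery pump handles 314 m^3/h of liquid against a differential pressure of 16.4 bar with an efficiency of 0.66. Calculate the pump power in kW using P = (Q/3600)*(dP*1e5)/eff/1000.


Q = 314 / 3600 = 0.0872222 m^3/s
P = 0.0872222 * (16.4 * 1e5) / 0.66 / 1000 = 216.7

216.7 kW


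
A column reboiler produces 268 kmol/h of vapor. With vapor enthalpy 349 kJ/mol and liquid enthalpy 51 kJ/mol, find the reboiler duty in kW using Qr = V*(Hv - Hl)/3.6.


Qr = 268 * (349 - 51) / 3.6 = 268 * 298 / 3.6 = 22180

22180 kW


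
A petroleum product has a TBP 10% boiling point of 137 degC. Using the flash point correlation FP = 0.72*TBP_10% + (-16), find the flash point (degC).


FP = 0.72 * 137 + (-16) = 82.64

82.64 degC


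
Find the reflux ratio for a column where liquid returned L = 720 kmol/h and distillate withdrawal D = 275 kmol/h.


Reflux ratio definition: R = L / D (liquid returned / distillate withdrawn)
L = 720 kmol/h, D = 275 kmol/h
R = 720 / 275 = 2.618

2.618


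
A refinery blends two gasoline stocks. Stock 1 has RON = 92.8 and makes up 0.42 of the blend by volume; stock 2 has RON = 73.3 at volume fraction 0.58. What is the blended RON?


Linear blending: RON_blend = sum(vi * RONi)
Contribution 1: 0.42 * 92.8 = 38.976
Contribution 2: 0.58 * 73.3 = 42.514
RON_blend = 38.976 + 42.514 = 81.49

81.49


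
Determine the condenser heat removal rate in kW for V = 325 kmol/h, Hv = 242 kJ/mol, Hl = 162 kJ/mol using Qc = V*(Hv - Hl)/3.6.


Qc = 325 * (242 - 162) / 3.6 = 325 * 80 / 3.6 = 7222

7222 kW


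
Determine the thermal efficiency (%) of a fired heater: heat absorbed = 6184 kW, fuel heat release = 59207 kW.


Furnace efficiency = Q_absorbed / Q_fuel * 100
= 6184 / 59207 * 100 = 10.44

10.44 %


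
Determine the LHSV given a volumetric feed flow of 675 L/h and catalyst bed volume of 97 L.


LHSV = volumetric feed rate / catalyst volume
= 675 L/h / 97 L
= 6.959 h^-1

6.959 h^-1


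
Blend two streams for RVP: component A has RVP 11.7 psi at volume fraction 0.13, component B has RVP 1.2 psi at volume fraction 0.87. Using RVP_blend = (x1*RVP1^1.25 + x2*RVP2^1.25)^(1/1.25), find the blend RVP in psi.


Chevron index: RVP_blend = (sum xi*RVPi^1.25)^(1/1.25)
RVP^1.25 terms: 0.13 * 11.7^1.25 + 0.87 * 1.2^1.25 = 3.90573
RVP_blend = 3.90573^(1/1.25) = 2.974

2.974 psi


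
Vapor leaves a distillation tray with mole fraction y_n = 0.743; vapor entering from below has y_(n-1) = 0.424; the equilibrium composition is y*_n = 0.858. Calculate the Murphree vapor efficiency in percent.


Murphree vapor efficiency: EMV = (y_n - y_(n-1)) / (y*_n - y_(n-1)) * 100
EMV = (0.743 - 0.424) / (0.858 - 0.424) * 100 = 0.319 / 0.434 * 100 = 73.50

73.50 %


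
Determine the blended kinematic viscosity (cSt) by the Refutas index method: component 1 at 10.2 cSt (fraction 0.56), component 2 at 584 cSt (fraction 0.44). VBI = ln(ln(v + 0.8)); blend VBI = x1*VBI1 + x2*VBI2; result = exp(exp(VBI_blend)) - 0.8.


Refutas method: VBN_i = 14.534*ln(ln(visc_i + 0.8)) + 10.975, blended linearly by mass fraction; since VBN is linear in VBI_i = ln(ln(visc_i + 0.8)) and the fractions sum to 1, blend VBI directly: visc = exp(exp(VBI_blend)) - 0.8
VBI_1 = ln(ln(10.2 + 0.8)) = 0.874591
VBI_2 = ln(ln(584 + 0.8)) = 1.8518
VBI_blend = 0.56 * 0.874591 + 0.44 * 1.8518 = 1.30456
visc_blend = exp(exp(1.30456)) - 0.8 = 39.09

39.09 cSt


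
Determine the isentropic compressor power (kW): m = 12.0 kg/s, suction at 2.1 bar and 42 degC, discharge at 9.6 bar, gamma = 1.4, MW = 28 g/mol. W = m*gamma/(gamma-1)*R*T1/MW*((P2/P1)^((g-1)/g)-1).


Isentropic work: W = m*(gamma/(gamma-1))*(R*T1/MW)*((P2/P1)^((gamma-1)/gamma) - 1)
T1 = 42 + 273.15 = 315.15 K
Pressure ratio = 9.6 / 2.1 = 4.57143
Exponent = (1.4 - 1)/1.4 = 0.285714
(P2/P1)^exp - 1 = 4.57143^0.285714 - 1 = 0.543783
W = 12.0 * 1.4 / 0.4 * 8.314 * 315.15 / 28 * 0.543783 = 2137

2137 kW


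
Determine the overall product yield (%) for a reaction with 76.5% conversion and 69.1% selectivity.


Overall yield = conversion (%) * selectivity (%) / 100
Conversion = 76.5%, Selectivity = 69.1%
Y = 76.5 * 69.1 / 100
= 52.8615 %

52.8615 %


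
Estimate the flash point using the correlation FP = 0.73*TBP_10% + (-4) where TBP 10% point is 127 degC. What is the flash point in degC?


FP = 0.73 * 127 + (-4) = 88.71

88.71 degC


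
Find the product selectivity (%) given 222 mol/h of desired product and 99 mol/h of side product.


Selectivity = desired / (desired + undesired) * 100
Total products = 222 + 99 = 321 mol/h
S = 222 / 321 * 100
= 0.6916 * 100
= 69.16 %

69.16 %


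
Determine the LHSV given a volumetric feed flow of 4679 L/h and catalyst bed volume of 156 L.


LHSV = volumetric feed rate / catalyst volume
= 4679 L/h / 156 L
= 29.99 h^-1

29.99 h^-1


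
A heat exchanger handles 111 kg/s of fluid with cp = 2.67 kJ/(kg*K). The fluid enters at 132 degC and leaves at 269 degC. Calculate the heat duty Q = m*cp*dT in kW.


Q = m_dot * cp * delta_T
delta_T = 269 - 132 = 137 K
Q = 111 * 2.67 * 137
= 296.37 * 137
= 40602.69 kW

40602.69 kW


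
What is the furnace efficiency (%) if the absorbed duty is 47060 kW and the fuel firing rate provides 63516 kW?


Furnace efficiency = Q_absorbed / Q_fuel * 100
= 47060 / 63516 * 100 = 74.09

74.09 %


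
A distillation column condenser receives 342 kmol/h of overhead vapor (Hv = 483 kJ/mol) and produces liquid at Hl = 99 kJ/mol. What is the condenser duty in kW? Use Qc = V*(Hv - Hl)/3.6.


Qc = 342 * (483 - 99) / 3.6 = 342 * 384 / 3.6 = 36480

36480 kW
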